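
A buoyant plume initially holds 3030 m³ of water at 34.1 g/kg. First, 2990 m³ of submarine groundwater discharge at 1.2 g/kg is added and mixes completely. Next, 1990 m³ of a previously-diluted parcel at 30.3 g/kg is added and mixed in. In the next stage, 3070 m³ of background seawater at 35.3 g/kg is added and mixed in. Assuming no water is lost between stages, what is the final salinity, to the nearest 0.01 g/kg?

24.87 g/kg

Conserving salt mass:
Initial salt = 3,030×34.1 = 103,323
After stage 1: salt = 103,323 + 2,990×1.2 = 106,911; volume = 6,020 m³; S = 17.759 g/kg
After stage 2: salt = 106,911 + 1,990×30.3 = 167,208; volume = 8,010 m³; S = 20.875 g/kg
After stage 3: salt = 167,208 + 3,070×35.3 = 275,579; volume = 11,080 m³
S = 275,579 / 11,080 = 24.8718 g/kg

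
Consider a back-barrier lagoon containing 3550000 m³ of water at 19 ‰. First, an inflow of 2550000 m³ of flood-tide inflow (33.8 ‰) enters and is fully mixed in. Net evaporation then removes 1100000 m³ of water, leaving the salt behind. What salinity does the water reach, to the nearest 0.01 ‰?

30.73 ‰

After mixing: salt = 3,550,000×19 + 2,550,000×33.8 = 153,640,000; volume = 6,100,000 m³
After evaporation: salt unchanged = 153,640,000; volume = 6,100,000 − 1,100,000 = 5,000,000 m³
S = 153,640,000 / 5,000,000 = 30.728 ‰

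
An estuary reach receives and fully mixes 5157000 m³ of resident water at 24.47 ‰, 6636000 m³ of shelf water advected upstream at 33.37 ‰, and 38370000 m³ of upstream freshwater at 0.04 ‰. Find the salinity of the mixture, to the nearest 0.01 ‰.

Mass of salt is conserved:
salt = 5,157,000×24.47 + 6,636,000×33.37 + 38,370,000×0.04 = 126,191,790 + 221,443,320 + 1,534,800 = 349,169,910
volume = 5,157,000 + 6,636,000 + 38,370,000 = 50,163,000 m³
S = 349,169,910 / 50,163,000 = 6.9607 ‰

6.96 ‰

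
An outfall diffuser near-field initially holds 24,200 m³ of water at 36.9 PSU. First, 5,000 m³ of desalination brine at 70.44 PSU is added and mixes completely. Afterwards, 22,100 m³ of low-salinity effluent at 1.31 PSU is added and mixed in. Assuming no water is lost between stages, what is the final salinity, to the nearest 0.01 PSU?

By conservation of dissolved salt,
Initial salt = 24,200×36.9 = 892,980
After stage 1: salt = 892,980 + 5,000×70.44 = 1,245,180; volume = 29,200 m³; S = 42.643 PSU
After stage 2: salt = 1,245,180 + 22,100×1.31 = 1,274,131; volume = 51,300 m³
S = 1,274,131 / 51,300 = 24.8369 PSU

24.84 PSU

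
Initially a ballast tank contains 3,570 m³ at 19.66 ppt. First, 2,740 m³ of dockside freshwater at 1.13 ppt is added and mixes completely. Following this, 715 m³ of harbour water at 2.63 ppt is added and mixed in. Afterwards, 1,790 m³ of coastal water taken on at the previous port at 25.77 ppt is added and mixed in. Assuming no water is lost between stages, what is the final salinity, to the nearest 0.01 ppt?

13.76 ppt

Total salt / total volume:
Initial salt = 3,570×19.66 = 70,186.2
After stage 1: salt = 70,186.2 + 2,740×1.13 = 73,282.4; volume = 6,310 m³; S = 11.614 ppt
After stage 2: salt = 73,282.4 + 715×2.63 = 75,162.85; volume = 7,025 m³; S = 10.699 ppt
After stage 3: salt = 75,162.85 + 1,790×25.77 = 121,291.15; volume = 8,815 m³
S = 121,291.15 / 8,815 = 13.7596 ppt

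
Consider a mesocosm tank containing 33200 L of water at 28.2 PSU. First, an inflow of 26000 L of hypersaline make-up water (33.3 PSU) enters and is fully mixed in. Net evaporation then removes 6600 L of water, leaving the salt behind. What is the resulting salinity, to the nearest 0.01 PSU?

After mixing: salt = 33,200×28.2 + 26,000×33.3 = 1,802,040; volume = 59,200 L
After evaporation: salt unchanged = 1,802,040; volume = 59,200 − 6,600 = 52,600 L
S = 1,802,040 / 52,600 = 34.2593 PSU

34.26 PSU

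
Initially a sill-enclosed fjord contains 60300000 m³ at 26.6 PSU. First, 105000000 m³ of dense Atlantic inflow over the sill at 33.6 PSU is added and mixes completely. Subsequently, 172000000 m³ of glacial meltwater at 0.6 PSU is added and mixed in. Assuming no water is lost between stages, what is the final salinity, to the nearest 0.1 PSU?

15.5 PSU

By conservation of dissolved salt,
Initial salt = 60,300,000×26.6 = 1,603,980,000
After stage 1: salt = 1,603,980,000 + 105,000,000×33.6 = 5,131,980,000; volume = 165,300,000 m³; S = 31.046 PSU
After stage 2: salt = 5,131,980,000 + 172,000,000×0.6 = 5,235,180,000; volume = 337,300,000 m³
S = 5,235,180,000 / 337,300,000 = 15.5208 PSU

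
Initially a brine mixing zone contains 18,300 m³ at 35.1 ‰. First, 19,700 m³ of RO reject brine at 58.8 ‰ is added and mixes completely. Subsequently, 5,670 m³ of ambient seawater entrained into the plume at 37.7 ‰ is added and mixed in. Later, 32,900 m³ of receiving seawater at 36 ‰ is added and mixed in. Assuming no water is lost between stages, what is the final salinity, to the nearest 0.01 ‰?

By conservation of dissolved salt,
Initial salt = 18,300×35.1 = 642,330
After stage 1: salt = 642,330 + 19,700×58.8 = 1,800,690; volume = 38,000 m³; S = 47.387 ‰
After stage 2: salt = 1,800,690 + 5,670×37.7 = 2,014,449; volume = 43,670 m³; S = 46.129 ‰
After stage 3: salt = 2,014,449 + 32,900×36 = 3,198,849; volume = 76,570 m³
S = 3,198,849 / 76,570 = 41.7768 ‰

41.78 ‰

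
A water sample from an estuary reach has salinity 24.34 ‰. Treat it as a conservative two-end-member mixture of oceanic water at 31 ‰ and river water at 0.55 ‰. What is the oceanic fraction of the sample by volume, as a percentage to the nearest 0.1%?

Let g be the oceanic fraction. Salt balance per unit volume:
g×31 + (1−g)×0.55 = 24.34
g = (24.34 − 0.55) / (31 − 0.55) = 23.79/30.45 = 0.7813

78.1%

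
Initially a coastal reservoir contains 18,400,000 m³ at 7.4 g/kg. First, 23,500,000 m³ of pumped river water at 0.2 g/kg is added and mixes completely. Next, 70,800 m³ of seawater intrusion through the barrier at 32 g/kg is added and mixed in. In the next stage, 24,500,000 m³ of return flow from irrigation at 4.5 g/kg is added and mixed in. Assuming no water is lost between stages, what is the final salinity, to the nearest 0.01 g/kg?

Conserving salt mass:
Initial salt = 18,400,000×7.4 = 136,160,000
After stage 1: salt = 136,160,000 + 23,500,000×0.2 = 140,860,000; volume = 41,900,000 m³; S = 3.362 g/kg
After stage 2: salt = 140,860,000 + 70,800×32 = 143,125,600; volume = 41,970,800 m³; S = 3.41 g/kg
After stage 3: salt = 143,125,600 + 24,500,000×4.5 = 253,375,600; volume = 66,470,800 m³
S = 253,375,600 / 66,470,800 = 3.8118 g/kg

3.81 g/kg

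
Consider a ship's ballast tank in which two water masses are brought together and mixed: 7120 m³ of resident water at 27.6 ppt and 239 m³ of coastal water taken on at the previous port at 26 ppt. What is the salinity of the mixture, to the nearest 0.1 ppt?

Weighted by volume,
salt = 7,120×27.6 + 239×26 = 196,512 + 6,214 = 202,726
volume = 7,120 + 239 = 7,359 m³
S = 202,726 / 7,359 = 27.548 ppt

27.5 ppt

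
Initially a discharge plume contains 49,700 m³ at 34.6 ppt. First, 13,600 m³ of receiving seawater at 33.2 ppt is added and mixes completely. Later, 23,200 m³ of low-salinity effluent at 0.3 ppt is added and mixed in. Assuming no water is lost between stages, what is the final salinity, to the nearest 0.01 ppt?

Total salt / total volume:
Initial salt = 49,700×34.6 = 1,719,620
After stage 1: salt = 1,719,620 + 13,600×33.2 = 2,171,140; volume = 63,300 m³; S = 34.299 ppt
After stage 2: salt = 2,171,140 + 23,200×0.3 = 2,178,100; volume = 86,500 m³
S = 2,178,100 / 86,500 = 25.1803 ppt

25.18 ppt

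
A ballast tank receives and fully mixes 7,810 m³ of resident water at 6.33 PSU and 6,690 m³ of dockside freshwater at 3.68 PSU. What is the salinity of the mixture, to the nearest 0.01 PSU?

Salt balance:
salt = 7,810×6.33 + 6,690×3.68 = 49,437.3 + 24,619.2 = 74,056.5
volume = 7,810 + 6,690 = 14,500 m³
S = 74,056.5 / 14,500 = 5.1073 PSU

5.11 PSU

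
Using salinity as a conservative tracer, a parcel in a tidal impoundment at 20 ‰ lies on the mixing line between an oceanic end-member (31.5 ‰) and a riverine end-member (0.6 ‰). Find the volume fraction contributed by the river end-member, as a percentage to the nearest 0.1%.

37.2%

Let f be the freshwater fraction. Salt balance per unit volume:
f×0.6 + (1−f)×31.5 = 20
f = (31.5 − 20) / (31.5 − 0.6) = 11.5/30.9 = 0.3722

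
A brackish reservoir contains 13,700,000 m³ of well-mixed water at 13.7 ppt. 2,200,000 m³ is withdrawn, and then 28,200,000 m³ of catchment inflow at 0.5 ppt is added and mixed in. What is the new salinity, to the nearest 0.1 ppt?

4.3 ppt

Remaining after removal: 11,500,000 m³ at 13.7 ppt (salt = 157,550,000)
After addition: salt = 157,550,000 + 28,200,000×0.5 = 171,650,000; volume = 39,700,000 m³
S = 171,650,000 / 39,700,000 = 4.3237 ppt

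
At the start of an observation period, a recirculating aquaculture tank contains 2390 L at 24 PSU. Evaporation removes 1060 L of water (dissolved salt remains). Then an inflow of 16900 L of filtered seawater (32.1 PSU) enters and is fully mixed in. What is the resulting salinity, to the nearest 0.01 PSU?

After evaporation: salt = 2,390×24 = 57,360; volume = 2,390 − 1,060 = 1,330 L
After mixing: salt = 57,360 + 16,900×32.1 = 599,850; volume = 1,330 + 16,900 = 18,230 L
S = 599,850 / 18,230 = 32.9046 PSU

32.90 PSU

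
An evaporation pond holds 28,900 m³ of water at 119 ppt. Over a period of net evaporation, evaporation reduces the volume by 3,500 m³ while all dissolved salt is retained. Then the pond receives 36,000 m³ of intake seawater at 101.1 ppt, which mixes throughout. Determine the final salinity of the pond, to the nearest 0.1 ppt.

115.3 ppt

After evaporation: salt = 28,900×119 = 3,439,100; volume = 28,900 − 3,500 = 25,400 m³
After mixing: salt = 3,439,100 + 36,000×101.1 = 7,078,700; volume = 25,400 + 36,000 = 61,400 m³
S = 7,078,700 / 61,400 = 115.2883 ppt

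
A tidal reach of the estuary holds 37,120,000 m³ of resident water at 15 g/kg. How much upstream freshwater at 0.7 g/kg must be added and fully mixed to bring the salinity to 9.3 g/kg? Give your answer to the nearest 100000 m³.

24600000 m³

Salt balance: 37,120,000×15 + V×0.7 = (37,120,000+V)×9.3
556,800,000 + 0.7V = 345,216,000 + 9.3V
211,584,000 = 8.6V
V = 24,602,790.7 m³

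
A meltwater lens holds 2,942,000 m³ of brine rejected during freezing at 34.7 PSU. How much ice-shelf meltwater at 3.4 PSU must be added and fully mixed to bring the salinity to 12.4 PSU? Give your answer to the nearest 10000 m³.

7290000 m³

Salt balance: 2,942,000×34.7 + V×3.4 = (2,942,000+V)×12.4
102,087,400 + 3.4V = 36,480,800 + 12.4V
65,606,600 = 9V
V = 7,289,622.22 m³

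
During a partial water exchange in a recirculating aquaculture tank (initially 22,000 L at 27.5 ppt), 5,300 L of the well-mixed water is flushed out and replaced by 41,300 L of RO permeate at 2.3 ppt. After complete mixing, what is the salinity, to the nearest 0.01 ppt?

9.56 ppt

Remaining after removal: 16,700 L at 27.5 ppt (salt = 459,250)
After addition: salt = 459,250 + 41,300×2.3 = 554,240; volume = 58,000 L
S = 554,240 / 58,000 = 9.5559 ppt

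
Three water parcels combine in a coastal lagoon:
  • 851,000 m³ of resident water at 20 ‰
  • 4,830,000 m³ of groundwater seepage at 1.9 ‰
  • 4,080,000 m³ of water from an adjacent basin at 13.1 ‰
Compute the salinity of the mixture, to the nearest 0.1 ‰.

8.2 ‰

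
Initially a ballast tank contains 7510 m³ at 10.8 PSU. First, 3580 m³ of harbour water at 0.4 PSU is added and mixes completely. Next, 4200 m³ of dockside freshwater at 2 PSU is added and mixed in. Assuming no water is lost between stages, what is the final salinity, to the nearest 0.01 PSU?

Conserving salt mass:
Initial salt = 7,510×10.8 = 81,108
After stage 1: salt = 81,108 + 3,580×0.4 = 82,540; volume = 11,090 m³; S = 7.443 PSU
After stage 2: salt = 82,540 + 4,200×2 = 90,940; volume = 15,290 m³
S = 90,940 / 15,290 = 5.9477 PSU

5.95 PSU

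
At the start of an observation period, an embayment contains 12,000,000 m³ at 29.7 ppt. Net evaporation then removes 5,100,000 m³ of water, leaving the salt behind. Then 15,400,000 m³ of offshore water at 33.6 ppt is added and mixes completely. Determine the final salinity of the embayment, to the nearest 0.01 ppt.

39.19 ppt

After evaporation: salt = 12,000,000×29.7 = 356,400,000; volume = 12,000,000 − 5,100,000 = 6,900,000 m³
After mixing: salt = 356,400,000 + 15,400,000×33.6 = 873,840,000; volume = 6,900,000 + 15,400,000 = 22,300,000 m³
S = 873,840,000 / 22,300,000 = 39.1857 ppt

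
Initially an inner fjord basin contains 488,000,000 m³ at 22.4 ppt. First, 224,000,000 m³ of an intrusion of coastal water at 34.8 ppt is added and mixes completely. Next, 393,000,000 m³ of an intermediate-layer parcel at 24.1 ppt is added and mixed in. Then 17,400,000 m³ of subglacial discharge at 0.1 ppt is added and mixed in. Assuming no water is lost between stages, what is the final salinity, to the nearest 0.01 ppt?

25.12 ppt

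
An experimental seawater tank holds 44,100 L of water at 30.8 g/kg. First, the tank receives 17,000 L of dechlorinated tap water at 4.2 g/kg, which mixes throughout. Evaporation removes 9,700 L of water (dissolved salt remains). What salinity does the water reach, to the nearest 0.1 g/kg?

27.8 g/kg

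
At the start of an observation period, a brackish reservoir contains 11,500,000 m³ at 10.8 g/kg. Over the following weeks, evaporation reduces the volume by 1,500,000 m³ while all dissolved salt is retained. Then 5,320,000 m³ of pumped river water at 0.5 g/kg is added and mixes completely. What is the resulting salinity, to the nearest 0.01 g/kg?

After evaporation: salt = 11,500,000×10.8 = 124,200,000; volume = 11,500,000 − 1,500,000 = 10,000,000 m³
After mixing: salt = 124,200,000 + 5,320,000×0.5 = 126,860,000; volume = 10,000,000 + 5,320,000 = 15,320,000 m³
S = 126,860,000 / 15,320,000 = 8.2807 g/kg

8.28 g/kg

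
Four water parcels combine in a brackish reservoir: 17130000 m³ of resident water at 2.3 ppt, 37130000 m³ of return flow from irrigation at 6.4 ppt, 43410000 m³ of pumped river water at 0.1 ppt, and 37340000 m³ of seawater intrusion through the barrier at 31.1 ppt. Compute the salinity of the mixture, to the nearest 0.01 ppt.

By conservation of dissolved salt,
salt = 17,130,000×2.3 + 37,130,000×6.4 + 43,410,000×0.1 + 37,340,000×31.1 = 39,399,000 + 237,632,000 + 4,341,000 + 1,161,274,000 = 1,442,646,000
volume = 17,130,000 + 37,130,000 + 43,410,000 + 37,340,000 = 135,010,000 m³
S = 1,442,646,000 / 135,010,000 = 10.6855 ppt

10.69 ppt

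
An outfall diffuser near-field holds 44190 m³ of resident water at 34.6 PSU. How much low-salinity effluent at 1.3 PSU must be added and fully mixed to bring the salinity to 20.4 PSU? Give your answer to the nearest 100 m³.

Salt balance: 44,190×34.6 + V×1.3 = (44,190+V)×20.4
1,528,974 + 1.3V = 901,476 + 20.4V
627,498 = 19.1V
V = 32,853.3 m³

32900 m³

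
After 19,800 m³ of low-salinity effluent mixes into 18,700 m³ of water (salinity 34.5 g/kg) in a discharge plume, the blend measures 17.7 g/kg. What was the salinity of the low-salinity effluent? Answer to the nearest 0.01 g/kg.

Salt balance: 18,700×34.5 + 19,800×S = 38,500×17.7
645,150 + 19,800·S = 681,450
S = (681,450 − 645,150) / 19,800 = 1.8333 g/kg

1.83 g/kg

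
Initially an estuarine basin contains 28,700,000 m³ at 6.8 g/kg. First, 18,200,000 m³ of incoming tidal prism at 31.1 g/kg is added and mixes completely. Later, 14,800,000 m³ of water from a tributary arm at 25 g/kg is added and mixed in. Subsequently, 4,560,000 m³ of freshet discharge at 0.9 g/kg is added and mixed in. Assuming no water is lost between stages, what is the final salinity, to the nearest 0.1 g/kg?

17.1 g/kg

Mass of salt is conserved:
Initial salt = 28,700,000×6.8 = 195,160,000
After stage 1: salt = 195,160,000 + 18,200,000×31.1 = 761,180,000; volume = 46,900,000 m³; S = 16.23 g/kg
After stage 2: salt = 761,180,000 + 14,800,000×25 = 1,131,180,000; volume = 61,700,000 m³; S = 18.334 g/kg
After stage 3: salt = 1,131,180,000 + 4,560,000×0.9 = 1,135,284,000; volume = 66,260,000 m³
S = 1,135,284,000 / 66,260,000 = 17.1338 g/kg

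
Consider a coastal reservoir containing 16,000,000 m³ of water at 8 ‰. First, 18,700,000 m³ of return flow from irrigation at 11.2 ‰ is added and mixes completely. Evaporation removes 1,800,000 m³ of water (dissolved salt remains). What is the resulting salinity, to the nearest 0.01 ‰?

10.26 ‰

After mixing: salt = 16,000,000×8 + 18,700,000×11.2 = 337,440,000; volume = 34,700,000 m³
After evaporation: salt unchanged = 337,440,000; volume = 34,700,000 − 1,800,000 = 32,900,000 m³
S = 337,440,000 / 32,900,000 = 10.2565 ‰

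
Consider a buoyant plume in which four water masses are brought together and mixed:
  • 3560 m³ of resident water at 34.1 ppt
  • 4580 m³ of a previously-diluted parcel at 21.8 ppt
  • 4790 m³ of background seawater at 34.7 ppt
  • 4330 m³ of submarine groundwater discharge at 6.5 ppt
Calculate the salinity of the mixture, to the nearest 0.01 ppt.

24.08 ppt

By conservation of dissolved salt,
salt = 3,560×34.1 + 4,580×21.8 + 4,790×34.7 + 4,330×6.5 = 121,396 + 99,844 + 166,213 + 28,145 = 415,598
volume = 3,560 + 4,580 + 4,790 + 4,330 = 17,260 m³
S = 415,598 / 17,260 = 24.0787 ppt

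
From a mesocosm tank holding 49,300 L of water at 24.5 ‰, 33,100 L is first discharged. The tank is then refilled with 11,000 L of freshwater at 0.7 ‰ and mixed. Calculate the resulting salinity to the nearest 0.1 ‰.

14.9 ‰

Remaining after removal: 16,200 L at 24.5 ‰ (salt = 396,900)
After addition: salt = 396,900 + 11,000×0.7 = 404,600; volume = 27,200 L
S = 404,600 / 27,200 = 14.875 ‰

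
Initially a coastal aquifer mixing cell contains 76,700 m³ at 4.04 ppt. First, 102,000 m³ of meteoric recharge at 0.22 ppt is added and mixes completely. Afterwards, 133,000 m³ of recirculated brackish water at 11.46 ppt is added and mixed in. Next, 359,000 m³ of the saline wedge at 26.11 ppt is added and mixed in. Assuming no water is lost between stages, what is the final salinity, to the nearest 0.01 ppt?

Weighted by volume,
Initial salt = 76,700×4.04 = 309,868
After stage 1: salt = 309,868 + 102,000×0.22 = 332,308; volume = 178,700 m³; S = 1.86 ppt
After stage 2: salt = 332,308 + 133,000×11.46 = 1,856,488; volume = 311,700 m³; S = 5.956 ppt
After stage 3: salt = 1,856,488 + 359,000×26.11 = 11,229,978; volume = 670,700 m³
S = 11,229,978 / 670,700 = 16.7437 ppt

16.74 ppt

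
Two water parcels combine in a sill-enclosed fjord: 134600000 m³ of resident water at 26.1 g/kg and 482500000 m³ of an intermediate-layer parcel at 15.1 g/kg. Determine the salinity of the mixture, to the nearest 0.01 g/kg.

17.50 g/kg

Salt balance:
salt = 134,600,000×26.1 + 482,500,000×15.1 = 3,513,060,000 + 7,285,750,000 = 10,798,810,000
volume = 134,600,000 + 482,500,000 = 617,100,000 m³
S = 10,798,810,000 / 617,100,000 = 17.4993 g/kg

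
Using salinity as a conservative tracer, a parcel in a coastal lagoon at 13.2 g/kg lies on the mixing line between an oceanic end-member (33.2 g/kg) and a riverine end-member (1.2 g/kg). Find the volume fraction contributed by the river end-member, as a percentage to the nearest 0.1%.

62.5%

Let f be the freshwater fraction. Salt balance per unit volume:
f×1.2 + (1−f)×33.2 = 13.2
f = (33.2 − 13.2) / (33.2 − 1.2) = 20/32 = 0.625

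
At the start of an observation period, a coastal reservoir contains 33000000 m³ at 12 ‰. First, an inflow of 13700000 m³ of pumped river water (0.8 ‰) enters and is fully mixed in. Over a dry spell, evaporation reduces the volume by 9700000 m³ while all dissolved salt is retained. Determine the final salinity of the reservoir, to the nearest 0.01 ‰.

After mixing: salt = 33,000,000×12 + 13,700,000×0.8 = 406,960,000; volume = 46,700,000 m³
After evaporation: salt unchanged = 406,960,000; volume = 46,700,000 − 9,700,000 = 37,000,000 m³
S = 406,960,000 / 37,000,000 = 10.9989 ‰

11.00 ‰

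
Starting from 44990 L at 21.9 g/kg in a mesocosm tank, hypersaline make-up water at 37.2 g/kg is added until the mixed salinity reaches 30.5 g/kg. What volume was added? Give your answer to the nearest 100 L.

57700 L

Salt balance: 44,990×21.9 + V×37.2 = (44,990+V)×30.5
985,281 + 37.2V = 1,372,195 + 30.5V
386,914 = 6.7V
V = 57,748.36 L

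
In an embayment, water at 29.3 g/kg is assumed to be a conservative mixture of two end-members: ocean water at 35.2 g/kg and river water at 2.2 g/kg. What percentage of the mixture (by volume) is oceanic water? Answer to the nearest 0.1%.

82.1%

Let g be the oceanic fraction. Salt balance per unit volume:
g×35.2 + (1−g)×2.2 = 29.3
g = (29.3 − 2.2) / (35.2 − 2.2) = 27.1/33 = 0.8212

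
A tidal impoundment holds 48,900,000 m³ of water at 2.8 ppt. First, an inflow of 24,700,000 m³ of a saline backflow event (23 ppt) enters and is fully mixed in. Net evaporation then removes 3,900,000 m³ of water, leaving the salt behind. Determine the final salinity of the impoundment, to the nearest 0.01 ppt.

10.12 ppt

After mixing: salt = 48,900,000×2.8 + 24,700,000×23 = 705,020,000; volume = 73,600,000 m³
After evaporation: salt unchanged = 705,020,000; volume = 73,600,000 − 3,900,000 = 69,700,000 m³
S = 705,020,000 / 69,700,000 = 10.1151 ppt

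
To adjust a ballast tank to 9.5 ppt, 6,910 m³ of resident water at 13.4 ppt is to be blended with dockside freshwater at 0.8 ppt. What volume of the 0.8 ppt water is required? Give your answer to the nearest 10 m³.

Salt balance: 6,910×13.4 + V×0.8 = (6,910+V)×9.5
92,594 + 0.8V = 65,645 + 9.5V
26,949 = 8.7V
V = 3,097.59 m³

3100 m³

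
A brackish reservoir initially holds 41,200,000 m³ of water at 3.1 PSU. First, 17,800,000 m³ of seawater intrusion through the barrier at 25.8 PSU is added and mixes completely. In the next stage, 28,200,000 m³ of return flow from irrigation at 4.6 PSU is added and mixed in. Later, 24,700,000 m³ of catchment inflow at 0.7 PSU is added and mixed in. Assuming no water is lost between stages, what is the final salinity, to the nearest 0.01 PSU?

Total salt / total volume:
Initial salt = 41,200,000×3.1 = 127,720,000
After stage 1: salt = 127,720,000 + 17,800,000×25.8 = 586,960,000; volume = 59,000,000 m³; S = 9.948 PSU
After stage 2: salt = 586,960,000 + 28,200,000×4.6 = 716,680,000; volume = 87,200,000 m³; S = 8.219 PSU
After stage 3: salt = 716,680,000 + 24,700,000×0.7 = 733,970,000; volume = 111,900,000 m³
S = 733,970,000 / 111,900,000 = 6.5592 PSU

6.56 PSU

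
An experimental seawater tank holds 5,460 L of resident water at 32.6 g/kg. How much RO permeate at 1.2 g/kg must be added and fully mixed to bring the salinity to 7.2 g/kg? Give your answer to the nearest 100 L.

23100 L

Salt balance: 5,460×32.6 + V×1.2 = (5,460+V)×7.2
177,996 + 1.2V = 39,312 + 7.2V
138,684 = 6V
V = 23,114 L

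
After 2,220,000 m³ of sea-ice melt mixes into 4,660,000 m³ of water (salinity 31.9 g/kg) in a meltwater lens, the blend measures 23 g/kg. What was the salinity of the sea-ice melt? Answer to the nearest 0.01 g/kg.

Salt balance: 4,660,000×31.9 + 2,220,000×S = 6,880,000×23
148,654,000 + 2,220,000·S = 158,240,000
S = (158,240,000 − 148,654,000) / 2,220,000 = 4.318 g/kg

4.32 g/kg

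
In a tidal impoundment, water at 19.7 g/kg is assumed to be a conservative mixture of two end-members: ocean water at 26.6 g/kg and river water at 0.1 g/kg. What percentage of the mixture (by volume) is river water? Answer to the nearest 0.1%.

Let f be the freshwater fraction. Salt balance per unit volume:
f×0.1 + (1−f)×26.6 = 19.7
f = (26.6 − 19.7) / (26.6 − 0.1) = 6.9/26.5 = 0.2604

26.0%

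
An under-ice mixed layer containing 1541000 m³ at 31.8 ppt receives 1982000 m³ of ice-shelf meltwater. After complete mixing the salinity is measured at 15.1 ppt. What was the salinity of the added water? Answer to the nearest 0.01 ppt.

Salt balance: 1,541,000×31.8 + 1,982,000×S = 3,523,000×15.1
49,003,800 + 1,982,000·S = 53,197,300
S = (53,197,300 − 49,003,800) / 1,982,000 = 2.1158 ppt

2.12 ppt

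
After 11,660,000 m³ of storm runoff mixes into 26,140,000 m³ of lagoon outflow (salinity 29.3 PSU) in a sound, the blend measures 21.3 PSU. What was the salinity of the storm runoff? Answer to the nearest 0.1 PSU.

3.4 PSU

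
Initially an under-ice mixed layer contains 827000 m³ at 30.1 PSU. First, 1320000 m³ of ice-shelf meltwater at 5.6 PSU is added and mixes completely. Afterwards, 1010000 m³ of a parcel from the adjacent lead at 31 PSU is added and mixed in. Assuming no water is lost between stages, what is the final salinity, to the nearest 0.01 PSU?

20.14 PSU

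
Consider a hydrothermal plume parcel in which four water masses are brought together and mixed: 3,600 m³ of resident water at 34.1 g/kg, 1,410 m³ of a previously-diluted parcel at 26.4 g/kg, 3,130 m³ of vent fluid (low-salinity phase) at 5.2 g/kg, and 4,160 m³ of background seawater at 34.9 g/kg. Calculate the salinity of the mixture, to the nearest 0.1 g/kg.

Mass of salt is conserved:
salt = 3,600×34.1 + 1,410×26.4 + 3,130×5.2 + 4,160×34.9 = 122,760 + 37,224 + 16,276 + 145,184 = 321,444
volume = 3,600 + 1,410 + 3,130 + 4,160 = 12,300 m³
S = 321,444 / 12,300 = 26.134 g/kg

26.1 g/kg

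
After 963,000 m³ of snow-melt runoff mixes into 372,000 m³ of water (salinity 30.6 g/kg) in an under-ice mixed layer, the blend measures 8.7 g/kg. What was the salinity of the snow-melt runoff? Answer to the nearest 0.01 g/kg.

0.24 g/kg

Salt balance: 372,000×30.6 + 963,000×S = 1,335,000×8.7
11,383,200 + 963,000·S = 11,614,500
S = (11,614,500 − 11,383,200) / 963,000 = 0.2402 g/kg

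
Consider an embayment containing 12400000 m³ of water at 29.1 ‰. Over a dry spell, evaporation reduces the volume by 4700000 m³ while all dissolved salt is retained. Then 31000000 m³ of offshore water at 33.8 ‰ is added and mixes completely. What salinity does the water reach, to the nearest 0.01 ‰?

36.40 ‰

After evaporation: salt = 12,400,000×29.1 = 360,840,000; volume = 12,400,000 − 4,700,000 = 7,700,000 m³
After mixing: salt = 360,840,000 + 31,000,000×33.8 = 1,408,640,000; volume = 7,700,000 + 31,000,000 = 38,700,000 m³
S = 1,408,640,000 / 38,700,000 = 36.399 ‰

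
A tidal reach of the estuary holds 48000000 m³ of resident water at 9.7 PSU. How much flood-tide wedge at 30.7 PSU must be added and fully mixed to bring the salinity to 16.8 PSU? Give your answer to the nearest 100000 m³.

24500000 m³

Salt balance: 48,000,000×9.7 + V×30.7 = (48,000,000+V)×16.8
465,600,000 + 30.7V = 806,400,000 + 16.8V
340,800,000 = 13.9V
V = 24,517,985.61 m³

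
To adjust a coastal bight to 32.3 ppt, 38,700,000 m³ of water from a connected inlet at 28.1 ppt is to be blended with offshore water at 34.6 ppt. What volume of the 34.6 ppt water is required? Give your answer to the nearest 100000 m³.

70700000 m³

Salt balance: 38,700,000×28.1 + V×34.6 = (38,700,000+V)×32.3
1,087,470,000 + 34.6V = 1,250,010,000 + 32.3V
162,540,000 = 2.3V
V = 70,669,565.22 m³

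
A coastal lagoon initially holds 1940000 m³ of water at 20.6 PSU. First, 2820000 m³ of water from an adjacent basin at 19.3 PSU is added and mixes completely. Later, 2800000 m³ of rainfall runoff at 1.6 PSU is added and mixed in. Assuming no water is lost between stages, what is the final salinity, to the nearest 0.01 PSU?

Mass of salt is conserved:
Initial salt = 1,940,000×20.6 = 39,964,000
After stage 1: salt = 39,964,000 + 2,820,000×19.3 = 94,390,000; volume = 4,760,000 m³; S = 19.83 PSU
After stage 2: salt = 94,390,000 + 2,800,000×1.6 = 98,870,000; volume = 7,560,000 m³
S = 98,870,000 / 7,560,000 = 13.078 PSU

13.08 PSU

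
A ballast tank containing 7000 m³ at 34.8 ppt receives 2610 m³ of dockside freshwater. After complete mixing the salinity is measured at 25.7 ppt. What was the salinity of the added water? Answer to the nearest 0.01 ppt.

1.29 ppt

Salt balance: 7,000×34.8 + 2,610×S = 9,610×25.7
243,600 + 2,610·S = 246,977
S = (246,977 − 243,600) / 2,610 = 1.2939 ppt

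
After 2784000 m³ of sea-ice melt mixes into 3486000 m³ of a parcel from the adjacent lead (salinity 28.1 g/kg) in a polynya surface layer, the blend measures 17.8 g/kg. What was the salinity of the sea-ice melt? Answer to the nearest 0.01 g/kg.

4.90 g/kg

Salt balance: 3,486,000×28.1 + 2,784,000×S = 6,270,000×17.8
97,956,600 + 2,784,000·S = 111,606,000
S = (111,606,000 − 97,956,600) / 2,784,000 = 4.9028 g/kg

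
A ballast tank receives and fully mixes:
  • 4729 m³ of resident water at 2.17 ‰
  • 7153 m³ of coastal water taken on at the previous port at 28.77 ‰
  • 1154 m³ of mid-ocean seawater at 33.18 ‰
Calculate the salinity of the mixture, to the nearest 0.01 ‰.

19.51 ‰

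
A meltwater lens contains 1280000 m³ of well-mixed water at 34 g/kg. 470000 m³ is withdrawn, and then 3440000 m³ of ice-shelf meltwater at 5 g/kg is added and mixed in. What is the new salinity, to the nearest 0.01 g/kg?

Remaining after removal: 810,000 m³ at 34 g/kg (salt = 27,540,000)
After addition: salt = 27,540,000 + 3,440,000×5 = 44,740,000; volume = 4,250,000 m³
S = 44,740,000 / 4,250,000 = 10.5271 g/kg

10.53 g/kg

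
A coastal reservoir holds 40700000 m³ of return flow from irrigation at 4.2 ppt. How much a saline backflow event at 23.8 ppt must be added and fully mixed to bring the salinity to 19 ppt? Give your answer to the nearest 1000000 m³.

125000000 m³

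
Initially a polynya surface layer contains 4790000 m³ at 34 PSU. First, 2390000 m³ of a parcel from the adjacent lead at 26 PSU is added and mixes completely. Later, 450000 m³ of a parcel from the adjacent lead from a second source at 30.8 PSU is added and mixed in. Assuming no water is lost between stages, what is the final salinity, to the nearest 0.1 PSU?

31.3 PSU

Salt balance:
Initial salt = 4,790,000×34 = 162,860,000
After stage 1: salt = 162,860,000 + 2,390,000×26 = 225,000,000; volume = 7,180,000 m³; S = 31.337 PSU
After stage 2: salt = 225,000,000 + 450,000×30.8 = 238,860,000; volume = 7,630,000 m³
S = 238,860,000 / 7,630,000 = 31.3054 PSU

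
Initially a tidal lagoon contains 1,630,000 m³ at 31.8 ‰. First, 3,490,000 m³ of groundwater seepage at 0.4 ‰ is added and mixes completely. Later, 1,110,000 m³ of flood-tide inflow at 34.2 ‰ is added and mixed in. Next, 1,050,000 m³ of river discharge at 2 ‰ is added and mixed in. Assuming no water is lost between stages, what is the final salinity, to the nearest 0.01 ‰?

12.81 ‰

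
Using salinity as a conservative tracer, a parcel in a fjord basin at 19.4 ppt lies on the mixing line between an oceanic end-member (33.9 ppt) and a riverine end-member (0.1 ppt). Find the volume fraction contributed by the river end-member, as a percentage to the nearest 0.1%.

42.9%

Let f be the freshwater fraction. Salt balance per unit volume:
f×0.1 + (1−f)×33.9 = 19.4
f = (33.9 − 19.4) / (33.9 − 0.1) = 14.5/33.8 = 0.429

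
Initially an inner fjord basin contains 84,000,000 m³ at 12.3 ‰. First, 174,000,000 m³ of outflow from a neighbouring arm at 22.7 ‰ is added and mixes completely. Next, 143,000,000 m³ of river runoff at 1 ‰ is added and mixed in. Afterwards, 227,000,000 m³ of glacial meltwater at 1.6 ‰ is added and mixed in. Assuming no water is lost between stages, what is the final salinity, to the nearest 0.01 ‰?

Conserving salt mass:
Initial salt = 84,000,000×12.3 = 1,033,200,000
After stage 1: salt = 1,033,200,000 + 174,000,000×22.7 = 4,983,000,000; volume = 258,000,000 m³; S = 19.314 ‰
After stage 2: salt = 4,983,000,000 + 143,000,000×1 = 5,126,000,000; volume = 401,000,000 m³; S = 12.783 ‰
After stage 3: salt = 5,126,000,000 + 227,000,000×1.6 = 5,489,200,000; volume = 628,000,000 m³
S = 5,489,200,000 / 628,000,000 = 8.7408 ‰

8.74 ‰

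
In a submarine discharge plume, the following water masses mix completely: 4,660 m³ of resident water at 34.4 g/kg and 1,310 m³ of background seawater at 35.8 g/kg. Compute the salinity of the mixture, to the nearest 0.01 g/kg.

34.71 g/kg

Total salt / total volume:
salt = 4,660×34.4 + 1,310×35.8 = 160,304 + 46,898 = 207,202
volume = 4,660 + 1,310 = 5,970 m³
S = 207,202 / 5,970 = 34.7072 g/kg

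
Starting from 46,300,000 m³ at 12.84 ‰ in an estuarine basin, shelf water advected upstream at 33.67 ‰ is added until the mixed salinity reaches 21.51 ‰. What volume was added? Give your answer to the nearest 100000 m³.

33000000 m³

Salt balance: 46,300,000×12.84 + V×33.67 = (46,300,000+V)×21.51
594,492,000 + 33.67V = 995,913,000 + 21.51V
401,421,000 = 12.16V
V = 33,011,595.39 m³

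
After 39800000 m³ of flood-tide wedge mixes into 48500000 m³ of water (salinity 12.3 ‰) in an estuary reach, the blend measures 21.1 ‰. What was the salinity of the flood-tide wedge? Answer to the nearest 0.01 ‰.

31.82 ‰

Salt balance: 48,500,000×12.3 + 39,800,000×S = 88,300,000×21.1
596,550,000 + 39,800,000·S = 1,863,130,000
S = (1,863,130,000 − 596,550,000) / 39,800,000 = 31.8236 ‰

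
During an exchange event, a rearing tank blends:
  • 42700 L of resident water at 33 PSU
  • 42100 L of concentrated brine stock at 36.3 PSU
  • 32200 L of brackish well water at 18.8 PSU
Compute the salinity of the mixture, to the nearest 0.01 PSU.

Salt balance:
salt = 42,700×33 + 42,100×36.3 + 32,200×18.8 = 1,409,100 + 1,528,230 + 605,360 = 3,542,690
volume = 42,700 + 42,100 + 32,200 = 117,000 L
S = 3,542,690 / 117,000 = 30.2794 PSU

30.28 PSU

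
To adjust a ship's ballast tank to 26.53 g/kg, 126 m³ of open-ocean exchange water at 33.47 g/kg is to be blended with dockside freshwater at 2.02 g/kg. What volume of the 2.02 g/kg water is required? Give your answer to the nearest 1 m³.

36 m³

Salt balance: 126×33.47 + V×2.02 = (126+V)×26.53
4,217.22 + 2.02V = 3,342.78 + 26.53V
874.44 = 24.51V
V = 35.68 m³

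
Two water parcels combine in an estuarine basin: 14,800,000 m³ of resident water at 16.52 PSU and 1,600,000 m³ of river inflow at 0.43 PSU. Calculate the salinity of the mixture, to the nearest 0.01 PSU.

14.95 PSU

Total salt / total volume:
salt = 14,800,000×16.52 + 1,600,000×0.43 = 244,496,000 + 688,000 = 245,184,000
volume = 14,800,000 + 1,600,000 = 16,400,000 m³
S = 245,184,000 / 16,400,000 = 14.9502 PSU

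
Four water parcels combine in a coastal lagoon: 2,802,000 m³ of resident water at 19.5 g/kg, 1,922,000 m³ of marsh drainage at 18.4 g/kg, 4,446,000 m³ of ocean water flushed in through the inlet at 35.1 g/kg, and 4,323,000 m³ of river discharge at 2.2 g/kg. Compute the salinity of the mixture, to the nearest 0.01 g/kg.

Mass of salt is conserved:
salt = 2,802,000×19.5 + 1,922,000×18.4 + 4,446,000×35.1 + 4,323,000×2.2 = 54,639,000 + 35,364,800 + 156,054,600 + 9,510,600 = 255,569,000
volume = 2,802,000 + 1,922,000 + 4,446,000 + 4,323,000 = 13,493,000 m³
S = 255,569,000 / 13,493,000 = 18.9409 g/kg

18.94 g/kg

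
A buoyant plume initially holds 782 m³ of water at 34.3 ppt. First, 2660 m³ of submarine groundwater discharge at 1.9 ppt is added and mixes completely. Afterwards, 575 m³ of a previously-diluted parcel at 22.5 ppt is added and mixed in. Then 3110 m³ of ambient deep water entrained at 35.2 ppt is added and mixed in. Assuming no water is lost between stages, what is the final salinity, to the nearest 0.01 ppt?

Total salt / total volume:
Initial salt = 782×34.3 = 26,822.6
After stage 1: salt = 26,822.6 + 2,660×1.9 = 31,876.6; volume = 3,442 m³; S = 9.261 ppt
After stage 2: salt = 31,876.6 + 575×22.5 = 44,814.1; volume = 4,017 m³; S = 11.156 ppt
After stage 3: salt = 44,814.1 + 3,110×35.2 = 154,286.1; volume = 7,127 m³
S = 154,286.1 / 7,127 = 21.6481 ppt

21.65 ppt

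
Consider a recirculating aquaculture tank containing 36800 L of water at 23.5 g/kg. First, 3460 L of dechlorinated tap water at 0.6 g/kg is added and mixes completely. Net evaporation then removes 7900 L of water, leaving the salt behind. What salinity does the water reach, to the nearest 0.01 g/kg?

After mixing: salt = 36,800×23.5 + 3,460×0.6 = 866,876; volume = 40,260 L
After evaporation: salt unchanged = 866,876; volume = 40,260 − 7,900 = 32,360 L
S = 866,876 / 32,360 = 26.7885 g/kg

26.79 g/kg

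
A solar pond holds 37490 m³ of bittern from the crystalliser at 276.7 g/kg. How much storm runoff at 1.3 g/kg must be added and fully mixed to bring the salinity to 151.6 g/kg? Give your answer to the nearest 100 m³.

Salt balance: 37,490×276.7 + V×1.3 = (37,490+V)×151.6
10,373,483 + 1.3V = 5,683,484 + 151.6V
4,689,999 = 150.3V
V = 31,204.25 m³

31200 m³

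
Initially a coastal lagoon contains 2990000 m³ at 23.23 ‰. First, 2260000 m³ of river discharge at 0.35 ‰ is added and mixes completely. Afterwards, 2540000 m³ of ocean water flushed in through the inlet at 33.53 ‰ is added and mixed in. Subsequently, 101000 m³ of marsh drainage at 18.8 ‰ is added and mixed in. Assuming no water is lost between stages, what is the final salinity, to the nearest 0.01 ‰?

Conserving salt mass:
Initial salt = 2,990,000×23.23 = 69,457,700
After stage 1: salt = 69,457,700 + 2,260,000×0.35 = 70,248,700; volume = 5,250,000 m³; S = 13.381 ‰
After stage 2: salt = 70,248,700 + 2,540,000×33.53 = 155,414,900; volume = 7,790,000 m³; S = 19.951 ‰
After stage 3: salt = 155,414,900 + 101,000×18.8 = 157,313,700; volume = 7,891,000 m³
S = 157,313,700 / 7,891,000 = 19.9358 ‰

19.94 ‰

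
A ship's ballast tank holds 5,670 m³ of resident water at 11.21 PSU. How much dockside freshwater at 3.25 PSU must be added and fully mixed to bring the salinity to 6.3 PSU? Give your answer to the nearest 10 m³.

Salt balance: 5,670×11.21 + V×3.25 = (5,670+V)×6.3
63,560.7 + 3.25V = 35,721 + 6.3V
27,839.7 = 3.05V
V = 9,127.77 m³

9130 m³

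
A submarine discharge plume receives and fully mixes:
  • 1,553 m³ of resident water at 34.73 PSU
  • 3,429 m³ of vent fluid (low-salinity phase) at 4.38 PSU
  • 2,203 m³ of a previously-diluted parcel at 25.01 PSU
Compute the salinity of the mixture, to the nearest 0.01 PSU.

17.27 PSU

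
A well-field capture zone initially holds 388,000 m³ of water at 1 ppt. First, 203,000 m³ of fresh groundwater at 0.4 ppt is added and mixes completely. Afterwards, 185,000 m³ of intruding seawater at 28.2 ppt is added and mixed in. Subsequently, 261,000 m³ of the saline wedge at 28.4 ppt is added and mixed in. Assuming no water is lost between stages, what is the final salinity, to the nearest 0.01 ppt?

Salt balance:
Initial salt = 388,000×1 = 388,000
After stage 1: salt = 388,000 + 203,000×0.4 = 469,200; volume = 591,000 m³; S = 0.794 ppt
After stage 2: salt = 469,200 + 185,000×28.2 = 5,686,200; volume = 776,000 m³; S = 7.328 ppt
After stage 3: salt = 5,686,200 + 261,000×28.4 = 13,098,600; volume = 1,037,000 m³
S = 13,098,600 / 1,037,000 = 12.6312 ppt

12.63 ppt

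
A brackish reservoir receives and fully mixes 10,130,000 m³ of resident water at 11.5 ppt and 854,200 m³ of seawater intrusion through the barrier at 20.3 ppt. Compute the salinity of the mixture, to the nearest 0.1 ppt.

By conservation of dissolved salt,
salt = 10,130,000×11.5 + 854,200×20.3 = 116,495,000 + 17,340,260 = 133,835,260
volume = 10,130,000 + 854,200 = 10,984,200 m³
S = 133,835,260 / 10,984,200 = 12.184 ppt

12.2 ppt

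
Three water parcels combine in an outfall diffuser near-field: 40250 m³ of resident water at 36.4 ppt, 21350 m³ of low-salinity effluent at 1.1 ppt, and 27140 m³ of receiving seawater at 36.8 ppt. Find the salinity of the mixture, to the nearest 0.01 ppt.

Salt balance:
salt = 40,250×36.4 + 21,350×1.1 + 27,140×36.8 = 1,465,100 + 23,485 + 998,752 = 2,487,337
volume = 40,250 + 21,350 + 27,140 = 88,740 m³
S = 2,487,337 / 88,740 = 28.0295 ppt

28.03 ppt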